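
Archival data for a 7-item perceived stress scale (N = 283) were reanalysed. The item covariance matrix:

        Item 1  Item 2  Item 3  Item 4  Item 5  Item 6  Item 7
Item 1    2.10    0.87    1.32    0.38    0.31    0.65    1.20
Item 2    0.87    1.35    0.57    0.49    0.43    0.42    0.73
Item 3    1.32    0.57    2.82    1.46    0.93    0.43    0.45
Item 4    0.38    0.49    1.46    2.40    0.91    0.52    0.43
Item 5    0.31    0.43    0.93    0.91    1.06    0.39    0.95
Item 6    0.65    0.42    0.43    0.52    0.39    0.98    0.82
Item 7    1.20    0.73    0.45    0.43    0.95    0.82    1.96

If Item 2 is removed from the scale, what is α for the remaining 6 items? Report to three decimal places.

Remaining items: Item 1, Item 3, Item 4, Item 5, Item 6, Item 7 (k = 6).
ΣVar(i) = 2.10 + 2.82 + 2.40 + 1.06 + 0.98 + 1.96 = 11.32
σ²_total = 11.32 + 2 × 11.15 = 33.62
α (item deleted) = (6/5)·(1 − 11.32/33.62) = 0.796

α = 0.796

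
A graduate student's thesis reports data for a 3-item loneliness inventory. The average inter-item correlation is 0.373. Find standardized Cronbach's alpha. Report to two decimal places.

α = 0.64

Standardized α = k·r̄ / (1 + (k−1)·r̄) = 3 × 0.373 / (1 + 2 × 0.373)
  = 1.1190 / 1.7460 = 0.64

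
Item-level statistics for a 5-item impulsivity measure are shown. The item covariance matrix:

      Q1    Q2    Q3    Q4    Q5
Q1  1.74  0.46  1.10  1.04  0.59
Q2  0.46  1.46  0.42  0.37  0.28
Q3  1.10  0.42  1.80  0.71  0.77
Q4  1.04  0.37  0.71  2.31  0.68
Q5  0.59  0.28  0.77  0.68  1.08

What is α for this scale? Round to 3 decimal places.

α = 0.756

ΣVar(i) = 1.74 + 1.46 + 1.80 + 2.31 + 1.08 = 8.39
Sum of the distinct covariances = 6.42
total variance = 8.39 + 2 × 6.42 = 21.23
α = (k/(k−1))·(1 − ΣVar(i)/total variance) = (5/4)·(1 − 8.39/21.23) = 0.756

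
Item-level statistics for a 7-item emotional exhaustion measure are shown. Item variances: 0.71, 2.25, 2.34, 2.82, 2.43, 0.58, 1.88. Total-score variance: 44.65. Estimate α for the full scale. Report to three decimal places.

ΣVar(i) = 0.71 + 2.25 + 2.34 + 2.82 + 2.43 + 0.58 + 1.88 = 13.01
α = (k/(k−1))·(1 − ΣVar(i)/σ²_T) = (7/6)·(1 − 13.01/44.65) = 0.827

α = 0.827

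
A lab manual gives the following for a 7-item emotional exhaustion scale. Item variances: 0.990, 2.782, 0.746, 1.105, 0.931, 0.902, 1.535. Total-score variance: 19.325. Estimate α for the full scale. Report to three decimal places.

α = 0.624

Σσ²ᵢ = 0.990 + 2.782 + 0.746 + 1.105 + 0.931 + 0.902 + 1.535 = 8.991
α = (k/(k−1))·(1 − Σσ²ᵢ/Var(T)) = (7/6)·(1 − 8.991/19.325) = 0.624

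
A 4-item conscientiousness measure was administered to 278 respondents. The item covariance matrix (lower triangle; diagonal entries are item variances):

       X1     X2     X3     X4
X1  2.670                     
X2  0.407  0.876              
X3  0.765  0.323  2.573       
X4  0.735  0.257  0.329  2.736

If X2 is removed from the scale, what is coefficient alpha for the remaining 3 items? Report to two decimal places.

Remaining items: X1, X3, X4 (k = 3).
Σσ²ᵢ = 2.670 + 2.573 + 2.736 = 7.979
Var(T) = 7.979 + 2 × 1.829 = 11.637
α (item deleted) = (3/2)·(1 − 7.979/11.637) = 0.47

coefficient alpha = 0.47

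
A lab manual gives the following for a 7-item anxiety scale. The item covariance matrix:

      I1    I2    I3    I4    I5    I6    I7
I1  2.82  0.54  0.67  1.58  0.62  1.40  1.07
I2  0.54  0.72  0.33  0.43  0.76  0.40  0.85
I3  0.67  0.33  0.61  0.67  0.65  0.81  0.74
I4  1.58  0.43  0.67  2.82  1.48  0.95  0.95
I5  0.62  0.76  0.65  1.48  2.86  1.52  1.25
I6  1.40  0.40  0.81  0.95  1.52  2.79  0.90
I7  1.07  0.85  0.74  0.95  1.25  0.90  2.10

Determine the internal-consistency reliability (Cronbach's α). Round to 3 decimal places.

α = 0.836

Σσ²ᵢ = 2.82 + 0.72 + 0.61 + 2.82 + 2.86 + 2.79 + 2.10 = 14.72
Σ_{i<j} σ_ij = 18.57
σ²_T = 14.72 + 2 × 18.57 = 51.86
α = (k/(k−1))·(1 − Σσ²ᵢ/σ²_T) = (7/6)·(1 − 14.72/51.86) = 0.836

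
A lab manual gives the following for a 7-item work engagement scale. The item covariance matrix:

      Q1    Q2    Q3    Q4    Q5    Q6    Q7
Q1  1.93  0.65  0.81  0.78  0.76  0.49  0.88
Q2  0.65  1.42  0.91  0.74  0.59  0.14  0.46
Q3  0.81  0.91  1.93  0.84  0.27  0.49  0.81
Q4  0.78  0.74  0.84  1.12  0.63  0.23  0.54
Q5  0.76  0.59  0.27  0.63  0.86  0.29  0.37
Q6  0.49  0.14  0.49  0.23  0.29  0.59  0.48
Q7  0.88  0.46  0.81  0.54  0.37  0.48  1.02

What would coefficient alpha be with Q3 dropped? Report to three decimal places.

Remaining items: Q1, Q2, Q4, Q5, Q6, Q7 (k = 6).
sum of item variances = 1.93 + 1.42 + 1.12 + 0.86 + 0.59 + 1.02 = 6.94
total variance = 6.94 + 2 × 8.03 = 23.00
α (item deleted) = (6/5)·(1 − 6.94/23.00) = 0.838

α = 0.838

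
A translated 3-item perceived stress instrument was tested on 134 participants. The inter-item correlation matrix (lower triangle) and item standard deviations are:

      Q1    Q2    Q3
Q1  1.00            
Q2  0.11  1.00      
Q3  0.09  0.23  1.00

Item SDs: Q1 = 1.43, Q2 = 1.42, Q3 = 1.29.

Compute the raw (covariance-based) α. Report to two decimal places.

Σσ²ᵢ = 1.43² + 1.42² + 1.29² = 5.7254
Covariances σ_ij = r_ij · s_i · s_j:
  σ(Q1,Q2) = 0.11 × 1.43 × 1.42 = 0.2234
  σ(Q1,Q3) = 0.09 × 1.43 × 1.29 = 0.1660
  σ(Q2,Q3) = 0.23 × 1.42 × 1.29 = 0.4213
σ²_T = Σσ²ᵢ + 2·Σσ_ij = 5.7254 + 2 × 0.8107 = 7.3468
α = (3/2)·(1 − 5.7254/7.3468) = 0.33

α = 0.33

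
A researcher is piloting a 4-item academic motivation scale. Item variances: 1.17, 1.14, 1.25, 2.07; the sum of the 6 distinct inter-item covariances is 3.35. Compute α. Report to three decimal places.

α = 0.725

ΣVar(i) = 1.17 + 1.14 + 1.25 + 2.07 = 5.63
Sum of distinct covariances = 3.35
σ²_T = ΣVar(i) + 2·Σcov = 5.63 + 2 × 3.35 = 12.33
α = (4/3)·(1 − 5.63/12.33) = 0.725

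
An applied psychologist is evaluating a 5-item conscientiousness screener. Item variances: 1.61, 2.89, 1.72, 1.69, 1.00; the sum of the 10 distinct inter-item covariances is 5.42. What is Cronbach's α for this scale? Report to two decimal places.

Cronbach's α = 0.69

sum of item variances = 1.61 + 2.89 + 1.72 + 1.69 + 1.00 = 8.91
Sum of distinct covariances = 5.42
Var(T) = sum of item variances + 2·Σcov = 8.91 + 2 × 5.42 = 19.75
α = (5/4)·(1 − 8.91/19.75) = 0.69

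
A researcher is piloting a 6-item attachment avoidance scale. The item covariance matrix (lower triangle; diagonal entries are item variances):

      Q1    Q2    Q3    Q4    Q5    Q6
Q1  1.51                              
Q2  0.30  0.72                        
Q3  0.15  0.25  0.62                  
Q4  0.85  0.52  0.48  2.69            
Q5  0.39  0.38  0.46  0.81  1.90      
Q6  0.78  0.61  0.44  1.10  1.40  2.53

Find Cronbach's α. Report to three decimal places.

α = 0.770

sum of item variances = 1.51 + 0.72 + 0.62 + 2.69 + 1.90 + 2.53 = 9.97
Σ_{i<j} σ_ij = 8.92
σ²_T = 9.97 + 2 × 8.92 = 27.81
α = (k/(k−1))·(1 − sum of item variances/σ²_T) = (6/5)·(1 − 9.97/27.81) = 0.770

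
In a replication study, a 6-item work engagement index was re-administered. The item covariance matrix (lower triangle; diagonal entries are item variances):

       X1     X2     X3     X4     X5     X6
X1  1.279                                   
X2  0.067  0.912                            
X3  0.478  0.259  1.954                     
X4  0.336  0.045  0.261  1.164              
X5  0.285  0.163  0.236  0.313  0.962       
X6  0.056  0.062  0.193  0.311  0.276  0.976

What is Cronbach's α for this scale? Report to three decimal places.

α = 0.576

Σσᵢ² = 1.279 + 0.912 + 1.954 + 1.164 + 0.962 + 0.976 = 7.247
Sum of the distinct covariances = 3.341
total variance = 7.247 + 2 × 3.341 = 13.929
α = (k/(k−1))·(1 − Σσᵢ²/total variance) = (6/5)·(1 − 7.247/13.929) = 0.576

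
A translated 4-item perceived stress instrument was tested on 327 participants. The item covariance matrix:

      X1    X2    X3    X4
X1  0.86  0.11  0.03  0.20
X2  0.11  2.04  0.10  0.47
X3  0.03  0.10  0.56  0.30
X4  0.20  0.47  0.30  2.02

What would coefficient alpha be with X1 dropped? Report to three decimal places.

Remaining items: X2, X3, X4 (k = 3).
ΣVar(i) = 2.04 + 0.56 + 2.02 = 4.62
σ²_T = 4.62 + 2 × 0.87 = 6.36
α (item deleted) = (3/2)·(1 − 4.62/6.36) = 0.410

α = 0.410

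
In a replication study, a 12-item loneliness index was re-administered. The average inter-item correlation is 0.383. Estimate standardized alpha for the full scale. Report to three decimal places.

α = 0.882

Standardized α = k·r̄ / (1 + (k−1)·r̄) = 12 × 0.383 / (1 + 11 × 0.383)
  = 4.5960 / 5.2130 = 0.882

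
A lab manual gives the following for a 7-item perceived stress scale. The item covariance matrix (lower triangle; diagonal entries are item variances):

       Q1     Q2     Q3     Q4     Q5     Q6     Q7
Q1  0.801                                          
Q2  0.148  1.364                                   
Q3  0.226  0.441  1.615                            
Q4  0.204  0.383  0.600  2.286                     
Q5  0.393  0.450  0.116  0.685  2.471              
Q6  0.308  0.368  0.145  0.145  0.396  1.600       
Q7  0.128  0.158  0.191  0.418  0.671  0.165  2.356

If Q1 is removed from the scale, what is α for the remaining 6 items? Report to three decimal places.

α = 0.572

Remaining items: Q2, Q3, Q4, Q5, Q6, Q7 (k = 6).
sum of item variances = 1.364 + 1.615 + 2.286 + 2.471 + 1.600 + 2.356 = 11.692
σ²_total = 11.692 + 2 × 5.332 = 22.356
α (item deleted) = (6/5)·(1 − 11.692/22.356) = 0.572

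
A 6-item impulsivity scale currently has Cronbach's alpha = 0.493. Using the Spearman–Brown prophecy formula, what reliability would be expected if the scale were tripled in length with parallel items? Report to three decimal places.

predicted reliability = 0.745

Length factor m = 3
α' = m·α / (1 + (m−1)·α)
   = 3 × 0.493 / (1 + (3 − 1) × 0.493)
   = 1.4790 / 1.9860 = 0.745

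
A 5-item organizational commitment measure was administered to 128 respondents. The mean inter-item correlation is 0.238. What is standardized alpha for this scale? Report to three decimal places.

Standardized α = k·r̄ / (1 + (k−1)·r̄) = 5 × 0.238 / (1 + 4 × 0.238)
  = 1.1900 / 1.9520 = 0.610

standardized alpha = 0.610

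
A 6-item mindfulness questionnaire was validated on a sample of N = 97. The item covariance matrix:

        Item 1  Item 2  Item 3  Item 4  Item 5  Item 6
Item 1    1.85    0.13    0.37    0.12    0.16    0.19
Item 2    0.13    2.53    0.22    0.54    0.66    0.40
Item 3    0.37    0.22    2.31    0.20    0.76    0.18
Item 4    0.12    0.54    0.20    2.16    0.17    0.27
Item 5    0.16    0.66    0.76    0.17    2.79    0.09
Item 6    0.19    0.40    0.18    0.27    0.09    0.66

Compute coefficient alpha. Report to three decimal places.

coefficient alpha = 0.504

Σσ²ᵢ = 1.85 + 2.53 + 2.31 + 2.16 + 2.79 + 0.66 = 12.30
Sum of the distinct covariances = 4.46
σ²_T = 12.30 + 2 × 4.46 = 21.22
α = (k/(k−1))·(1 − Σσ²ᵢ/σ²_T) = (6/5)·(1 − 12.30/21.22) = 0.504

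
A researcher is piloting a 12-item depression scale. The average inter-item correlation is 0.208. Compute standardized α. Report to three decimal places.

Standardized α = k·r̄ / (1 + (k−1)·r̄) = 12 × 0.208 / (1 + 11 × 0.208)
  = 2.4960 / 3.2880 = 0.759

α = 0.759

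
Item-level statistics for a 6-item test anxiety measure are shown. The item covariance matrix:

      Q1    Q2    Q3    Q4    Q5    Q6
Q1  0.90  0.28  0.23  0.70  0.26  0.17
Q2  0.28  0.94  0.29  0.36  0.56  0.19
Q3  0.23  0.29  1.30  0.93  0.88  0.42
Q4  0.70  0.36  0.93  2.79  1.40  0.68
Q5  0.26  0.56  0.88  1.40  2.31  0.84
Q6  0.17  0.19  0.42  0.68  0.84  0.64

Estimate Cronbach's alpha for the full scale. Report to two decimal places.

sum of item variances = 0.90 + 0.94 + 1.30 + 2.79 + 2.31 + 0.64 = 8.88
Sum of the distinct covariances = 8.19
σ²_T = 8.88 + 2 × 8.19 = 25.26
α = (k/(k−1))·(1 − sum of item variances/σ²_T) = (6/5)·(1 − 8.88/25.26) = 0.78

Cronbach's alpha = 0.78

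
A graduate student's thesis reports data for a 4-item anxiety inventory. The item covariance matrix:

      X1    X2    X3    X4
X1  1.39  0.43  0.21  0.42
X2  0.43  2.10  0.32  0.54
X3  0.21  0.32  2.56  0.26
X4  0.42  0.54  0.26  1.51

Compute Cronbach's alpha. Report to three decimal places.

Cronbach's alpha = 0.488

Σσᵢ² = 1.39 + 2.10 + 2.56 + 1.51 = 7.56
Σ_{i<j} σ_ij = 2.18
σ²_total = 7.56 + 2 × 2.18 = 11.92
α = (k/(k−1))·(1 − Σσᵢ²/σ²_total) = (4/3)·(1 − 7.56/11.92) = 0.488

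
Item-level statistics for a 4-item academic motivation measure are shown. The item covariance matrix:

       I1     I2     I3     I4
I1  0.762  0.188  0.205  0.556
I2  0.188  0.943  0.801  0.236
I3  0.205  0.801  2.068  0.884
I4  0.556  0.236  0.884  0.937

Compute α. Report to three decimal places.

ΣVar(i) = 0.762 + 0.943 + 2.068 + 0.937 = 4.710
Σ_{i<j} σ_ij = 2.870
σ²_T = 4.710 + 2 × 2.870 = 10.450
α = (k/(k−1))·(1 − ΣVar(i)/σ²_T) = (4/3)·(1 − 4.710/10.450) = 0.732

α = 0.732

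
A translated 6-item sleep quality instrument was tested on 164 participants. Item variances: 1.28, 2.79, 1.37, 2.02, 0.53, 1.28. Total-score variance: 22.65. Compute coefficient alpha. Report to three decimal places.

α = 0.709

ΣVar(i) = 1.28 + 2.79 + 1.37 + 2.02 + 0.53 + 1.28 = 9.27
α = (k/(k−1))·(1 − ΣVar(i)/σ²_T) = (6/5)·(1 − 9.27/22.65) = 0.709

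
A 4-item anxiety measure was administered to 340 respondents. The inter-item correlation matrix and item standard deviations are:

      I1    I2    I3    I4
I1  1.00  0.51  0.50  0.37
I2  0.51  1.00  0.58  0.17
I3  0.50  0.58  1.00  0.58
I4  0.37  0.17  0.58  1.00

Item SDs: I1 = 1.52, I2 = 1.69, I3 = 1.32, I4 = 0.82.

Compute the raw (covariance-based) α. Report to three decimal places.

α = 0.754

Σσ²ᵢ = 1.52² + 1.69² + 1.32² + 0.82² = 7.5813
Covariances σ_ij = r_ij · s_i · s_j:
  σ(I1,I2) = 0.51 × 1.52 × 1.69 = 1.3101
  σ(I1,I3) = 0.50 × 1.52 × 1.32 = 1.0032
  σ(I1,I4) = 0.37 × 1.52 × 0.82 = 0.4612
  σ(I2,I3) = 0.58 × 1.69 × 1.32 = 1.2939
  σ(I2,I4) = 0.17 × 1.69 × 0.82 = 0.2356
  σ(I3,I4) = 0.58 × 1.32 × 0.82 = 0.6278
σ²_T = Σσ²ᵢ + 2·Σσ_ij = 7.5813 + 2 × 4.9318 = 17.4449
α = (4/3)·(1 − 7.5813/17.4449) = 0.754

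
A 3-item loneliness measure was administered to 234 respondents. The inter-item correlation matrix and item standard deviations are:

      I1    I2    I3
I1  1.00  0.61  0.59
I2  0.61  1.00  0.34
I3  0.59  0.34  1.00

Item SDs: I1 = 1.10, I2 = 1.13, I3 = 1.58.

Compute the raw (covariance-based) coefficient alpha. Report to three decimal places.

α = 0.734

Σσ²ᵢ = 1.10² + 1.13² + 1.58² = 4.9833
Covariances σ_ij = r_ij · s_i · s_j:
  σ(I1,I2) = 0.61 × 1.10 × 1.13 = 0.7582
  σ(I1,I3) = 0.59 × 1.10 × 1.58 = 1.0254
  σ(I2,I3) = 0.34 × 1.13 × 1.58 = 0.6070
σ²_T = Σσ²ᵢ + 2·Σσ_ij = 4.9833 + 2 × 2.3906 = 9.7645
α = (3/2)·(1 − 4.9833/9.7645) = 0.734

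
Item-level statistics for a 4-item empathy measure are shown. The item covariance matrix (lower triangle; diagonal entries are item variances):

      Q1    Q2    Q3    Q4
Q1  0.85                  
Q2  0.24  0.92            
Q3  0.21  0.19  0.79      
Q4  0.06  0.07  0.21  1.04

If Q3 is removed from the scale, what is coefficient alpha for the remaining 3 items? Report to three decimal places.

coefficient alpha = 0.313

Remaining items: Q1, Q2, Q4 (k = 3).
ΣVar(i) = 0.85 + 0.92 + 1.04 = 2.81
σ²_T = 2.81 + 2 × 0.37 = 3.55
α (item deleted) = (3/2)·(1 − 2.81/3.55) = 0.313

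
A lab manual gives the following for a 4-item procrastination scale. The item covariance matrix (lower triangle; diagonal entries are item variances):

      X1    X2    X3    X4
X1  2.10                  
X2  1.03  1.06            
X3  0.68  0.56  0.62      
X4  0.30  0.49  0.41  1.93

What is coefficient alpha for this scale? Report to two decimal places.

Σσᵢ² = 2.10 + 1.06 + 0.62 + 1.93 = 5.71
Sum of off-diagonal covariances = 3.47
total variance = 5.71 + 2 × 3.47 = 12.65
α = (k/(k−1))·(1 − Σσᵢ²/total variance) = (4/3)·(1 − 5.71/12.65) = 0.73

coefficient alpha = 0.73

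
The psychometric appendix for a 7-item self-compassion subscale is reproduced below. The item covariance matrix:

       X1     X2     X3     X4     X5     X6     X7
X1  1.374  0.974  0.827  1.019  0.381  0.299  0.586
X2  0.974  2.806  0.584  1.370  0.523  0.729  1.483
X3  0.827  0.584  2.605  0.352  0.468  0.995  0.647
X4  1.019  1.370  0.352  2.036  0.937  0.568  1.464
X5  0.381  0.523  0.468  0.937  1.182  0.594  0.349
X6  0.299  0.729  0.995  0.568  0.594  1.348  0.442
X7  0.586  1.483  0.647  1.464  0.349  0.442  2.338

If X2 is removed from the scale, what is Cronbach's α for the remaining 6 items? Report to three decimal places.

Remaining items: X1, X3, X4, X5, X6, X7 (k = 6).
Σσ²ᵢ = 1.374 + 2.605 + 2.036 + 1.182 + 1.348 + 2.338 = 10.883
σ²_T = 10.883 + 2 × 9.928 = 30.739
α (item deleted) = (6/5)·(1 − 10.883/30.739) = 0.775

α = 0.775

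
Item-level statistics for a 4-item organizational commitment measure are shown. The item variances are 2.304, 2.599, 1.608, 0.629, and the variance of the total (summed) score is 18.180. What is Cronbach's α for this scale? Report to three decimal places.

Cronbach's α = 0.810

Σσᵢ² = 2.304 + 2.599 + 1.608 + 0.629 = 7.140
α = (k/(k−1))·(1 − Σσᵢ²/σ²_total) = (4/3)·(1 − 7.140/18.180) = 0.810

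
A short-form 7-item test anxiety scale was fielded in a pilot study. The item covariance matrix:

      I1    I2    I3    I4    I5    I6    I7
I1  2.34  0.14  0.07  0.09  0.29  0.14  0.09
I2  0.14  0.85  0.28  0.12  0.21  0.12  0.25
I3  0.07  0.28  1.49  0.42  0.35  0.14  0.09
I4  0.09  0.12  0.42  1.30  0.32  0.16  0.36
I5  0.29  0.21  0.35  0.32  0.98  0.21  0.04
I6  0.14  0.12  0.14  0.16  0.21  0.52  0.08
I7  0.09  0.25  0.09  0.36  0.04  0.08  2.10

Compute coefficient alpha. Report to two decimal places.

α = 0.53

sum of item variances = 2.34 + 0.85 + 1.49 + 1.30 + 0.98 + 0.52 + 2.10 = 9.58
Sum of the distinct covariances = 3.97
σ²_T = 9.58 + 2 × 3.97 = 17.52
α = (k/(k−1))·(1 − sum of item variances/σ²_T) = (7/6)·(1 − 9.58/17.52) = 0.53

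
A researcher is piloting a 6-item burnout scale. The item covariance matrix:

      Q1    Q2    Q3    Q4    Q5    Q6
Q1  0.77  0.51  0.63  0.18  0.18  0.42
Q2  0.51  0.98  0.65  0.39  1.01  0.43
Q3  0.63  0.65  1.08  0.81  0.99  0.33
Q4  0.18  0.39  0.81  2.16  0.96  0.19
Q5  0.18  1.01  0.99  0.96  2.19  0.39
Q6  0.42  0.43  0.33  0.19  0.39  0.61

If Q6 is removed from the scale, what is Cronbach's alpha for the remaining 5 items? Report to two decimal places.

Remaining items: Q1, Q2, Q3, Q4, Q5 (k = 5).
Σσᵢ² = 0.77 + 0.98 + 1.08 + 2.16 + 2.19 = 7.18
σ²_T = 7.18 + 2 × 6.31 = 19.80
α (item deleted) = (5/4)·(1 − 7.18/19.80) = 0.80

Cronbach's alpha = 0.80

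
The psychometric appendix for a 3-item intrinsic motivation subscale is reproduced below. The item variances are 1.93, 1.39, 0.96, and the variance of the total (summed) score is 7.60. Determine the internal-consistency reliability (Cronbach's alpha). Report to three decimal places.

α = 0.655

sum of item variances = 1.93 + 1.39 + 0.96 = 4.28
α = (k/(k−1))·(1 − sum of item variances/σ²_total) = (3/2)·(1 − 4.28/7.60) = 0.655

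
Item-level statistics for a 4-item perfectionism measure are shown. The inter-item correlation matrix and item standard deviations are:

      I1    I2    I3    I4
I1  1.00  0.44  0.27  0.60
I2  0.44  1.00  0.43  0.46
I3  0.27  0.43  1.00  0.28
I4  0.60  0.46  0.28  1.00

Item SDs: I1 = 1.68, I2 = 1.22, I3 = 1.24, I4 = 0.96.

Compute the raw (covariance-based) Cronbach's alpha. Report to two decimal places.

Σσ²ᵢ = 1.68² + 1.22² + 1.24² + 0.96² = 6.7700
Covariances σ_ij = r_ij · s_i · s_j:
  σ(I1,I2) = 0.44 × 1.68 × 1.22 = 0.9018
  σ(I1,I3) = 0.27 × 1.68 × 1.24 = 0.5625
  σ(I1,I4) = 0.60 × 1.68 × 0.96 = 0.9677
  σ(I2,I3) = 0.43 × 1.22 × 1.24 = 0.6505
  σ(I2,I4) = 0.46 × 1.22 × 0.96 = 0.5388
  σ(I3,I4) = 0.28 × 1.24 × 0.96 = 0.3333
σ²_T = Σσ²ᵢ + 2·Σσ_ij = 6.7700 + 2 × 3.9546 = 14.6792
α = (4/3)·(1 − 6.7700/14.6792) = 0.72

α = 0.72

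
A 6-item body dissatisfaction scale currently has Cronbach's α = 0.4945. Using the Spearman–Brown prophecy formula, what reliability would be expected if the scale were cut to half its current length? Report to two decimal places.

Length factor m = 1/2
α' = m·α / (1 − (1−m)·α)
   = 1/2 × 0.4945 / (1 − (1 − 1/2) × 0.4945)
   = 0.2472 / 0.7528 = 0.33

predicted reliability = 0.33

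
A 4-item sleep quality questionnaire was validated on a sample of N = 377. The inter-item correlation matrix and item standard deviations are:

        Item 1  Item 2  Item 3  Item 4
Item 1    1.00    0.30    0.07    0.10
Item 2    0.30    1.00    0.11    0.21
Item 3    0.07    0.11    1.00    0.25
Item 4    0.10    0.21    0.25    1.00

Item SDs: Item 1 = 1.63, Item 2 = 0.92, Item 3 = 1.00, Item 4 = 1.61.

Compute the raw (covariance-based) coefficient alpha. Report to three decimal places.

Σσ²ᵢ = 1.63² + 0.92² + 1.00² + 1.61² = 7.0954
Covariances σ_ij = r_ij · s_i · s_j:
  σ(Item 1,Item 2) = 0.30 × 1.63 × 0.92 = 0.4499
  σ(Item 1,Item 3) = 0.07 × 1.63 × 1.00 = 0.1141
  σ(Item 1,Item 4) = 0.10 × 1.63 × 1.61 = 0.2624
  σ(Item 2,Item 3) = 0.11 × 0.92 × 1.00 = 0.1012
  σ(Item 2,Item 4) = 0.21 × 0.92 × 1.61 = 0.3111
  σ(Item 3,Item 4) = 0.25 × 1.00 × 1.61 = 0.4025
σ²_T = Σσ²ᵢ + 2·Σσ_ij = 7.0954 + 2 × 1.6412 = 10.3778
α = (4/3)·(1 − 7.0954/10.3778) = 0.422

coefficient alpha = 0.422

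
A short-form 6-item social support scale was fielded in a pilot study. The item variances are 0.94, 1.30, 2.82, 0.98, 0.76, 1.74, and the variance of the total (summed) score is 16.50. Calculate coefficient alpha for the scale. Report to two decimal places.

coefficient alpha = 0.58

ΣVar(i) = 0.94 + 1.30 + 2.82 + 0.98 + 0.76 + 1.74 = 8.54
α = (k/(k−1))·(1 − ΣVar(i)/total variance) = (6/5)·(1 − 8.54/16.50) = 0.58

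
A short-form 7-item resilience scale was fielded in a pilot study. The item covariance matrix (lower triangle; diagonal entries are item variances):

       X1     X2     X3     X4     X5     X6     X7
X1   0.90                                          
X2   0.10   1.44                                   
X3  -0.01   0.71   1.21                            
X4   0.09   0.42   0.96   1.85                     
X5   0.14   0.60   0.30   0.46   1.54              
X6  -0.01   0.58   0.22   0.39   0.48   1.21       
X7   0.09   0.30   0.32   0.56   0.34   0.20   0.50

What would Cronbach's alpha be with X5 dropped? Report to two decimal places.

Cronbach's alpha = 0.70

Remaining items: X1, X2, X3, X4, X6, X7 (k = 6).
Σσ²ᵢ = 0.90 + 1.44 + 1.21 + 1.85 + 1.21 + 0.50 = 7.11
σ²_T = 7.11 + 2 × 4.92 = 16.95
α (item deleted) = (6/5)·(1 − 7.11/16.95) = 0.70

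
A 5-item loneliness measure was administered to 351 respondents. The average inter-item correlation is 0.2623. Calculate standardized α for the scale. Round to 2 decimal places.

α = 0.64

Standardized α = k·r̄ / (1 + (k−1)·r̄) = 5 × 0.2623 / (1 + 4 × 0.2623)
  = 1.3115 / 2.0492 = 0.64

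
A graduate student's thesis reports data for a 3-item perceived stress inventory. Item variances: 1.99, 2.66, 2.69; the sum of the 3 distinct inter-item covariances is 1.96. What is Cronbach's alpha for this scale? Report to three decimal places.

ΣVar(i) = 1.99 + 2.66 + 2.69 = 7.34
Sum of distinct covariances = 1.96
σ²_total = ΣVar(i) + 2·Σcov = 7.34 + 2 × 1.96 = 11.26
α = (3/2)·(1 − 7.34/11.26) = 0.522

α = 0.522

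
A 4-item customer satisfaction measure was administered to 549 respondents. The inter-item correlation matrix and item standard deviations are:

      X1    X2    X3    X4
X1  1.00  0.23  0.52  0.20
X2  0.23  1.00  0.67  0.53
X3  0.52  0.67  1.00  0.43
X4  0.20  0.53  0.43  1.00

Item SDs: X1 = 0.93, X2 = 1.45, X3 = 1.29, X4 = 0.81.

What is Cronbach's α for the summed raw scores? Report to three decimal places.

α = 0.751

Σσ²ᵢ = 0.93² + 1.45² + 1.29² + 0.81² = 5.2876
Covariances σ_ij = r_ij · s_i · s_j:
  σ(X1,X2) = 0.23 × 0.93 × 1.45 = 0.3102
  σ(X1,X3) = 0.52 × 0.93 × 1.29 = 0.6238
  σ(X1,X4) = 0.20 × 0.93 × 0.81 = 0.1507
  σ(X2,X3) = 0.67 × 1.45 × 1.29 = 1.2532
  σ(X2,X4) = 0.53 × 1.45 × 0.81 = 0.6225
  σ(X3,X4) = 0.43 × 1.29 × 0.81 = 0.4493
σ²_T = Σσ²ᵢ + 2·Σσ_ij = 5.2876 + 2 × 3.4097 = 12.1070
α = (4/3)·(1 − 5.2876/12.1070) = 0.751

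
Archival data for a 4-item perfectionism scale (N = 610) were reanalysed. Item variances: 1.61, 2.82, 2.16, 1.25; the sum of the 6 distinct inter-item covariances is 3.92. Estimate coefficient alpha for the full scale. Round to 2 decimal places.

α = 0.67

ΣVar(i) = 1.61 + 2.82 + 2.16 + 1.25 = 7.84
Sum of distinct covariances = 3.92
Var(T) = ΣVar(i) + 2·Σcov = 7.84 + 2 × 3.92 = 15.68
α = (4/3)·(1 − 7.84/15.68) = 0.67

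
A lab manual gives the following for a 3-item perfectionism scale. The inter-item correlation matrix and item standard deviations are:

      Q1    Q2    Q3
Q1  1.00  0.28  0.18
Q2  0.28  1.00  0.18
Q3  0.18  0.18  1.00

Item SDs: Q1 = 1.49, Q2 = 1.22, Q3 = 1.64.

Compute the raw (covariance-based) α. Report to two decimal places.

Σσ²ᵢ = 1.49² + 1.22² + 1.64² = 6.3981
Covariances σ_ij = r_ij · s_i · s_j:
  σ(Q1,Q2) = 0.28 × 1.49 × 1.22 = 0.5090
  σ(Q1,Q3) = 0.18 × 1.49 × 1.64 = 0.4398
  σ(Q2,Q3) = 0.18 × 1.22 × 1.64 = 0.3601
σ²_T = Σσ²ᵢ + 2·Σσ_ij = 6.3981 + 2 × 1.3089 = 9.0159
α = (3/2)·(1 − 6.3981/9.0159) = 0.44

α = 0.44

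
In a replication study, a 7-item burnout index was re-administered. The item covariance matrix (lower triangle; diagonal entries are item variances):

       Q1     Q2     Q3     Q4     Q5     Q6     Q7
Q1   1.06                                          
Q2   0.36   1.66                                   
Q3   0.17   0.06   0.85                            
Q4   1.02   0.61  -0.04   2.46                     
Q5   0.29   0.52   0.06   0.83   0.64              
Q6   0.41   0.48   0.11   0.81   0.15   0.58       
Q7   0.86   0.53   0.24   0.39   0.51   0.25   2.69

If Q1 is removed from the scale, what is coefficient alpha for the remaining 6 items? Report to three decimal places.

Remaining items: Q2, Q3, Q4, Q5, Q6, Q7 (k = 6).
ΣVar(i) = 1.66 + 0.85 + 2.46 + 0.64 + 0.58 + 2.69 = 8.88
σ²_T = 8.88 + 2 × 5.51 = 19.90
α (item deleted) = (6/5)·(1 − 8.88/19.90) = 0.665

coefficient alpha = 0.665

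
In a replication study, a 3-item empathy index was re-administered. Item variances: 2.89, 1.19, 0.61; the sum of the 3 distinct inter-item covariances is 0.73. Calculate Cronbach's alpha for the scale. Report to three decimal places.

Σσ²ᵢ = 2.89 + 1.19 + 0.61 = 4.69
Sum of distinct covariances = 0.73
Var(T) = Σσ²ᵢ + 2·Σcov = 4.69 + 2 × 0.73 = 6.15
α = (3/2)·(1 − 4.69/6.15) = 0.356

Cronbach's alpha = 0.356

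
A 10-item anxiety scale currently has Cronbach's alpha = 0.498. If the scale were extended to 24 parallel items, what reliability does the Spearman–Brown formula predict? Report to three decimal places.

Length factor m = 24/10 = 2.4000
α' = m·α / (1 + (m−1)·α)
   = 24/10 × 0.498 / (1 + (24/10 − 1) × 0.498)
   = 1.1952 / 1.6972 = 0.704

predicted reliability = 0.704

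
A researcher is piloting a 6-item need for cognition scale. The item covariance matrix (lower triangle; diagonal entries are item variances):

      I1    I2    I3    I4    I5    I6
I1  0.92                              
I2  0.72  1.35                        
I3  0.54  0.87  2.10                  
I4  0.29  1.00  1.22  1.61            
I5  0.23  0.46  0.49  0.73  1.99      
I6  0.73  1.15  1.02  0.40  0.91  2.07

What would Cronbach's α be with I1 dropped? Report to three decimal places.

α = 0.805

Remaining items: I2, I3, I4, I5, I6 (k = 5).
sum of item variances = 1.35 + 2.10 + 1.61 + 1.99 + 2.07 = 9.12
σ²_T = 9.12 + 2 × 8.25 = 25.62
α (item deleted) = (5/4)·(1 − 9.12/25.62) = 0.805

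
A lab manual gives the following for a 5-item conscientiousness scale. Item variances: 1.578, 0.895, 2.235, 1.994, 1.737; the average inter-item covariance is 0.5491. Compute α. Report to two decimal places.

α = 0.71

ΣVar(i) = 1.578 + 0.895 + 2.235 + 1.994 + 1.737 = 8.439
Sum of the 10 distinct covariances = 10 × 0.5491 = 5.4910
total variance = ΣVar(i) + 2·Σcov = 8.439 + 2 × 5.4910 = 19.4210
α = (5/4)·(1 − 8.439/19.4210) = 0.71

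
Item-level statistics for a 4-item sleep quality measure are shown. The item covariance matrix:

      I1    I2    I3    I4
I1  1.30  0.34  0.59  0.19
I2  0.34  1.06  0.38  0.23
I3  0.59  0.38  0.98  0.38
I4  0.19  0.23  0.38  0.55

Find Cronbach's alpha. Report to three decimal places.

α = 0.694

Σσᵢ² = 1.30 + 1.06 + 0.98 + 0.55 = 3.89
Σ_{i<j} σ_ij = 2.11
Var(T) = 3.89 + 2 × 2.11 = 8.11
α = (k/(k−1))·(1 − Σσᵢ²/Var(T)) = (4/3)·(1 − 3.89/8.11) = 0.694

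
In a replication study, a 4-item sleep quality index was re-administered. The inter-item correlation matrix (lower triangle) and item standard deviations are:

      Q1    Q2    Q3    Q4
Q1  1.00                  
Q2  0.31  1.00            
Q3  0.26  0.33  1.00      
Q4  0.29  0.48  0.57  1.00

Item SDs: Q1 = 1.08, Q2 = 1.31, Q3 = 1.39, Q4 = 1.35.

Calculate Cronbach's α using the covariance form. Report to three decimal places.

Σσ²ᵢ = 1.08² + 1.31² + 1.39² + 1.35² = 6.6371
Covariances σ_ij = r_ij · s_i · s_j:
  σ(Q1,Q2) = 0.31 × 1.08 × 1.31 = 0.4386
  σ(Q1,Q3) = 0.26 × 1.08 × 1.39 = 0.3903
  σ(Q1,Q4) = 0.29 × 1.08 × 1.35 = 0.4228
  σ(Q2,Q3) = 0.33 × 1.31 × 1.39 = 0.6009
  σ(Q2,Q4) = 0.48 × 1.31 × 1.35 = 0.8489
  σ(Q3,Q4) = 0.57 × 1.39 × 1.35 = 1.0696
σ²_T = Σσ²ᵢ + 2·Σσ_ij = 6.6371 + 2 × 3.7711 = 14.1793
α = (4/3)·(1 − 6.6371/14.1793) = 0.709

Cronbach's α = 0.709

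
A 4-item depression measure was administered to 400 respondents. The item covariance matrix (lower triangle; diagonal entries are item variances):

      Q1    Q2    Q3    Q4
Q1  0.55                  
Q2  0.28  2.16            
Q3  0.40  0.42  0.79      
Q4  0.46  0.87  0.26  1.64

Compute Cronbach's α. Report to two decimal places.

Σσᵢ² = 0.55 + 2.16 + 0.79 + 1.64 = 5.14
Sum of the distinct covariances = 2.69
σ²_total = 5.14 + 2 × 2.69 = 10.52
α = (k/(k−1))·(1 − Σσᵢ²/σ²_total) = (4/3)·(1 − 5.14/10.52) = 0.68

Cronbach's α = 0.68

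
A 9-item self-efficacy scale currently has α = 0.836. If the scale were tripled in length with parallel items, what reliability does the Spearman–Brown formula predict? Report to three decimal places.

predicted reliability = 0.939

Length factor m = 3
α' = m·α / (1 + (m−1)·α)
   = 3 × 0.836 / (1 + (3 − 1) × 0.836)
   = 2.5080 / 2.6720 = 0.939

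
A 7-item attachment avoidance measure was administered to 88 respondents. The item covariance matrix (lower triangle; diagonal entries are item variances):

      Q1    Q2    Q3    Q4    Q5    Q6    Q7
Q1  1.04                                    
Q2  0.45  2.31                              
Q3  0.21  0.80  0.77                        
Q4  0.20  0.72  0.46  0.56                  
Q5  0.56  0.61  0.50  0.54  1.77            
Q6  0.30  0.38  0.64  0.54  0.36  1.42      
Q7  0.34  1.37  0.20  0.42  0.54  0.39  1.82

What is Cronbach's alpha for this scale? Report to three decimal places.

α = 0.799

ΣVar(i) = 1.04 + 2.31 + 0.77 + 0.56 + 1.77 + 1.42 + 1.82 = 9.69
Σ_{i<j} σ_ij = 10.53
Var(T) = 9.69 + 2 × 10.53 = 30.75
α = (k/(k−1))·(1 − ΣVar(i)/Var(T)) = (7/6)·(1 − 9.69/30.75) = 0.799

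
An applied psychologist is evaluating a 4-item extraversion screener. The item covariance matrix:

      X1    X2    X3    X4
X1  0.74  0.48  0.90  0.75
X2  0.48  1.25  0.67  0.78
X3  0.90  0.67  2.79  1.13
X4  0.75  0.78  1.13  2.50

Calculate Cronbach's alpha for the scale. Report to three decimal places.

Cronbach's alpha = 0.752

Σσ²ᵢ = 0.74 + 1.25 + 2.79 + 2.50 = 7.28
Σ_{i<j} σ_ij = 4.71
total variance = 7.28 + 2 × 4.71 = 16.70
α = (k/(k−1))·(1 − Σσ²ᵢ/total variance) = (4/3)·(1 − 7.28/16.70) = 0.752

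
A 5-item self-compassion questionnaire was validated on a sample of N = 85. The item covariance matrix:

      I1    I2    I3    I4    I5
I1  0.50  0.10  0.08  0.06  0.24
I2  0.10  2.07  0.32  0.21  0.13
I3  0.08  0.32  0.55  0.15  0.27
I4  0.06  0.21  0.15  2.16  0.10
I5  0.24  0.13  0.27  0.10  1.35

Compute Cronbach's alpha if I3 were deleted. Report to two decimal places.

Cronbach's alpha = 0.29

Remaining items: I1, I2, I4, I5 (k = 4).
Σσᵢ² = 0.50 + 2.07 + 2.16 + 1.35 = 6.08
σ²_total = 6.08 + 2 × 0.84 = 7.76
α (item deleted) = (4/3)·(1 − 6.08/7.76) = 0.29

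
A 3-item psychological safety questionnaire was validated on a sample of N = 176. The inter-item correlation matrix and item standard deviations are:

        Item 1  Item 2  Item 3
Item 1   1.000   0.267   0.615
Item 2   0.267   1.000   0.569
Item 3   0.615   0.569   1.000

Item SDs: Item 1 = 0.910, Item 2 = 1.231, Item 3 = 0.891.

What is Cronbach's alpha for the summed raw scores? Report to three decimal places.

Σσ²ᵢ = 0.910² + 1.231² + 0.891² = 3.1373
Covariances σ_ij = r_ij · s_i · s_j:
  σ(Item 1,Item 2) = 0.267 × 0.910 × 1.231 = 0.2991
  σ(Item 1,Item 3) = 0.615 × 0.910 × 0.891 = 0.4986
  σ(Item 2,Item 3) = 0.569 × 1.231 × 0.891 = 0.6241
σ²_T = Σσ²ᵢ + 2·Σσ_ij = 3.1373 + 2 × 1.4218 = 5.9809
α = (3/2)·(1 − 3.1373/5.9809) = 0.713

Cronbach's alpha = 0.713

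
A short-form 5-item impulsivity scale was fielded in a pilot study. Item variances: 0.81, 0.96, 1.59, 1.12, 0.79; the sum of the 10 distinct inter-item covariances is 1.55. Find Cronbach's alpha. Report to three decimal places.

α = 0.463

sum of item variances = 0.81 + 0.96 + 1.59 + 1.12 + 0.79 = 5.27
Sum of distinct covariances = 1.55
σ²_T = sum of item variances + 2·Σcov = 5.27 + 2 × 1.55 = 8.37
α = (5/4)·(1 − 5.27/8.37) = 0.463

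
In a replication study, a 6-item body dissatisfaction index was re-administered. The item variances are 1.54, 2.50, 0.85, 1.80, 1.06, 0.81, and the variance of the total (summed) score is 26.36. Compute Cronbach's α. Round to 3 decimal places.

Σσ²ᵢ = 1.54 + 2.50 + 0.85 + 1.80 + 1.06 + 0.81 = 8.56
α = (k/(k−1))·(1 − Σσ²ᵢ/σ²_T) = (6/5)·(1 − 8.56/26.36) = 0.810

Cronbach's α = 0.810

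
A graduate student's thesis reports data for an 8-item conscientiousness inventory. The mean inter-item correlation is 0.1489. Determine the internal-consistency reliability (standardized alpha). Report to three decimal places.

Standardized α = k·r̄ / (1 + (k−1)·r̄) = 8 × 0.1489 / (1 + 7 × 0.1489)
  = 1.1912 / 2.0423 = 0.583

standardized alpha = 0.583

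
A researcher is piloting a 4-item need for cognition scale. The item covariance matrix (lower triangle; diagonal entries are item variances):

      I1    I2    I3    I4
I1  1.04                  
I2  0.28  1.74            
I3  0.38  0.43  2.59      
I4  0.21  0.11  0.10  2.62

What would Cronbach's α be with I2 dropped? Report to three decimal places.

Remaining items: I1, I3, I4 (k = 3).
ΣVar(i) = 1.04 + 2.59 + 2.62 = 6.25
σ²_T = 6.25 + 2 × 0.69 = 7.63
α (item deleted) = (3/2)·(1 − 6.25/7.63) = 0.271

Cronbach's α = 0.271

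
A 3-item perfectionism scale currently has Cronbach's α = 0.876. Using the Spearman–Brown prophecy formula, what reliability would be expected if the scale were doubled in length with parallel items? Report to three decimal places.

predicted reliability = 0.934

Length factor m = 2
α' = m·α / (1 + (m−1)·α)
   = 2 × 0.876 / (1 + (2 − 1) × 0.876)
   = 1.7520 / 1.8760 = 0.934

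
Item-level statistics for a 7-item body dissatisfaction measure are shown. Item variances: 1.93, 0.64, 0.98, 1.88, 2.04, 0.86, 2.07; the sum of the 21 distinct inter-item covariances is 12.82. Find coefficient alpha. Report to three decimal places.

α = 0.830

Σσᵢ² = 1.93 + 0.64 + 0.98 + 1.88 + 2.04 + 0.86 + 2.07 = 10.40
Sum of distinct covariances = 12.82
total variance = Σσᵢ² + 2·Σcov = 10.40 + 2 × 12.82 = 36.04
α = (7/6)·(1 − 10.40/36.04) = 0.830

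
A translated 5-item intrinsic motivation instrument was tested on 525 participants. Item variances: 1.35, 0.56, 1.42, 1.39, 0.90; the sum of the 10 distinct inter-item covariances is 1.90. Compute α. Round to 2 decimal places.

α = 0.50

sum of item variances = 1.35 + 0.56 + 1.42 + 1.39 + 0.90 = 5.62
Sum of distinct covariances = 1.90
Var(T) = sum of item variances + 2·Σcov = 5.62 + 2 × 1.90 = 9.42
α = (5/4)·(1 − 5.62/9.42) = 0.50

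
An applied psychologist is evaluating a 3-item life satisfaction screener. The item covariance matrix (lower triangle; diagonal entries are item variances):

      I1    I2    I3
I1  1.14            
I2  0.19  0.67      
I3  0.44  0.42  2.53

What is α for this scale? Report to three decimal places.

sum of item variances = 1.14 + 0.67 + 2.53 = 4.34
Sum of the distinct covariances = 1.05
σ²_T = 4.34 + 2 × 1.05 = 6.44
α = (k/(k−1))·(1 − sum of item variances/σ²_T) = (3/2)·(1 − 4.34/6.44) = 0.489

α = 0.489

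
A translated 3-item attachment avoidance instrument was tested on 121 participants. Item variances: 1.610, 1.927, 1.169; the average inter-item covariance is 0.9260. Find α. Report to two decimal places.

α = 0.81

Σσ²ᵢ = 1.610 + 1.927 + 1.169 = 4.706
Sum of the 3 distinct covariances = 3 × 0.9260 = 2.7780
total variance = Σσ²ᵢ + 2·Σcov = 4.706 + 2 × 2.7780 = 10.2620
α = (3/2)·(1 − 4.706/10.2620) = 0.81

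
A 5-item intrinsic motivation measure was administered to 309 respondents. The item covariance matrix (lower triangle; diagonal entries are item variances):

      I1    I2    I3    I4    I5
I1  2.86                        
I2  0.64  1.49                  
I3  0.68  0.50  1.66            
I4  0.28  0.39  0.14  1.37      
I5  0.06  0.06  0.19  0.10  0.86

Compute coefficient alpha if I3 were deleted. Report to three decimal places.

Remaining items: I1, I2, I4, I5 (k = 4).
Σσᵢ² = 2.86 + 1.49 + 1.37 + 0.86 = 6.58
σ²_T = 6.58 + 2 × 1.53 = 9.64
α (item deleted) = (4/3)·(1 − 6.58/9.64) = 0.423

α = 0.423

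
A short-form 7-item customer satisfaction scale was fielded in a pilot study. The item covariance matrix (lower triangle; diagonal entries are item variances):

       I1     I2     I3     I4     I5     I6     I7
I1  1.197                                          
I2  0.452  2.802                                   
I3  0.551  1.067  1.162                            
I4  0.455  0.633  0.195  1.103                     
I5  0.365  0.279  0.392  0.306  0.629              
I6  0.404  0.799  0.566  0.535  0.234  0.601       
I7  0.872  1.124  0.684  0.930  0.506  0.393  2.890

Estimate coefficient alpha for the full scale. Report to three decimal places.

α = 0.809

ΣVar(i) = 1.197 + 2.802 + 1.162 + 1.103 + 0.629 + 0.601 + 2.890 = 10.384
Sum of the distinct covariances = 11.742
σ²_T = 10.384 + 2 × 11.742 = 33.868
α = (k/(k−1))·(1 − ΣVar(i)/σ²_T) = (7/6)·(1 − 10.384/33.868) = 0.809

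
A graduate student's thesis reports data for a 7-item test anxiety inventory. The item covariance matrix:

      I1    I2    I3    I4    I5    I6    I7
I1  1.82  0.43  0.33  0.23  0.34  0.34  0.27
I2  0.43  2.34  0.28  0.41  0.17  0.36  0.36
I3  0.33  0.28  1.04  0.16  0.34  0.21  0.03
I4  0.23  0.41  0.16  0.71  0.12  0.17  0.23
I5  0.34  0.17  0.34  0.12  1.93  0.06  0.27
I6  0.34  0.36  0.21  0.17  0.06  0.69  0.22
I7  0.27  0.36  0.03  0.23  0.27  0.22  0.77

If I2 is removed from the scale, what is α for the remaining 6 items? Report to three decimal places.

Remaining items: I1, I3, I4, I5, I6, I7 (k = 6).
Σσ²ᵢ = 1.82 + 1.04 + 0.71 + 1.93 + 0.69 + 0.77 = 6.96
σ²_T = 6.96 + 2 × 3.32 = 13.60
α (item deleted) = (6/5)·(1 − 6.96/13.60) = 0.586

α = 0.586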